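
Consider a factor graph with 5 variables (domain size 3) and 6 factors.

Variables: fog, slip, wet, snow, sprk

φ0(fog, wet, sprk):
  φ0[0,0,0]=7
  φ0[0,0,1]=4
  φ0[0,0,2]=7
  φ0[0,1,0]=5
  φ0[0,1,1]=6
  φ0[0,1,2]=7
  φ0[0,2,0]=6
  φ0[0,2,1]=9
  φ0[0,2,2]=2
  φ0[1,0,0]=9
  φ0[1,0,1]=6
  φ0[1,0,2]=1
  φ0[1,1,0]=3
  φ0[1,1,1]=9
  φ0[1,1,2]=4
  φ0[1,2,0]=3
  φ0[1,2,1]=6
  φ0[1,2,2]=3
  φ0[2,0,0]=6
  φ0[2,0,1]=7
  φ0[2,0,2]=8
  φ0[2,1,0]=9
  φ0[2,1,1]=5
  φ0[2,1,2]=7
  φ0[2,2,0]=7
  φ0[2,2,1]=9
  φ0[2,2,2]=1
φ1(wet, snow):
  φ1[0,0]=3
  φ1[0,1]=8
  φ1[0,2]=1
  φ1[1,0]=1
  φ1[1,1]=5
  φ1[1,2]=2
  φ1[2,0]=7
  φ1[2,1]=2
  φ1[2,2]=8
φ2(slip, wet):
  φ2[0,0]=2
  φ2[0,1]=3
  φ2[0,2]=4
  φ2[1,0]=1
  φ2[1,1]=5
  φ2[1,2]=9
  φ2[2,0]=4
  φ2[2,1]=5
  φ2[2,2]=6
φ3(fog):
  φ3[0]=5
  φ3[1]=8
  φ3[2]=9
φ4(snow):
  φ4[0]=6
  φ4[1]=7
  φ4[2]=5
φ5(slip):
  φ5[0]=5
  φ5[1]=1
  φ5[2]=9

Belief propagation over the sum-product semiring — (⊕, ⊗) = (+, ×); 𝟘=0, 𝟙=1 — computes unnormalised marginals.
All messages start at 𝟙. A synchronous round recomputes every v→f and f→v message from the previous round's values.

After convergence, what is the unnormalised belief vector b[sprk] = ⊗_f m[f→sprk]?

init: all messages = 𝟙 over 3 values
r1 m[φ0→fog] = [53, 44, 59]
r1 m[φ0→wet] = [55, 55, 46]
r1 m[φ0→sprk] = [55, 61, 40]
r1 m[φ1→wet] = [12, 8, 17]
r1 m[φ1→snow] = [11, 15, 11]
r1 m[φ2→slip] = [9, 15, 15]
r1 m[φ2→wet] = [7, 13, 19]
r1 m[φ3→fog] = [5, 8, 9]
r1 m[φ4→snow] = [6, 7, 5]
r1 m[φ5→slip] = [5, 1, 9]
r1 m[fog→φ0] = [1, 1, 1]
r1 m[fog→φ3] = [1, 1, 1]
r1 m[slip→φ2] = [1, 1, 1]
r1 m[slip→φ5] = [1, 1, 1]
r1 m[wet→φ0] = [1, 1, 1]
r1 m[wet→φ1] = [1, 1, 1]
r1 m[wet→φ2] = [1, 1, 1]
r1 m[snow→φ1] = [1, 1, 1]
r1 m[snow→φ4] = [1, 1, 1]
r1 m[sprk→φ0] = [1, 1, 1]
r2 m[φ0→fog] = [53, 44, 59]
r2 m[φ0→wet] = [55, 55, 46]
r2 m[φ0→sprk] = [55, 61, 40]
r2 m[φ1→wet] = [12, 8, 17]
r2 m[φ1→snow] = [11, 15, 11]
r2 m[φ2→slip] = [9, 15, 15]
r2 m[φ2→wet] = [7, 13, 19]
r2 m[φ3→fog] = [5, 8, 9]
r2 m[φ4→snow] = [6, 7, 5]
r2 m[φ5→slip] = [5, 1, 9]
r2 m[fog→φ0] = [5, 8, 9]
r2 m[fog→φ3] = [53, 44, 59]
r2 m[slip→φ2] = [5, 1, 9]
r2 m[slip→φ5] = [9, 15, 15]
r2 m[wet→φ0] = [84, 104, 323]
r2 m[wet→φ1] = [385, 715, 874]
r2 m[wet→φ2] = [660, 440, 782]
r2 m[snow→φ1] = [6, 7, 5]
r2 m[snow→φ4] = [11, 15, 11]
r2 m[sprk→φ0] = [1, 1, 1]
r3 m[φ0→fog] = [8875, 6884, 9439]
r3 m[φ0→wet] = [407, 407, 334]
r3 m[φ0→sprk] = [64835, 82494, 37069]
r3 m[φ1→wet] = [79, 51, 96]
r3 m[φ1→snow] = [7988, 8403, 8807]
r3 m[φ2→slip] = [5768, 9898, 9532]
r3 m[φ2→wet] = [47, 65, 83]
r3 m[φ3→fog] = [5, 8, 9]
r3 m[φ4→snow] = [6, 7, 5]
r3 m[φ5→slip] = [5, 1, 9]
r3 m[fog→φ0] = [5, 8, 9]
r3 m[fog→φ3] = [53, 44, 59]
r3 m[slip→φ2] = [5, 1, 9]
r3 m[slip→φ5] = [9, 15, 15]
r3 m[wet→φ0] = [84, 104, 323]
r3 m[wet→φ1] = [385, 715, 874]
r3 m[wet→φ2] = [660, 440, 782]
r3 m[snow→φ1] = [6, 7, 5]
r3 m[snow→φ4] = [11, 15, 11]
r3 m[sprk→φ0] = [1, 1, 1]
r4 m[φ0→fog] = [8875, 6884, 9439]
r4 m[φ0→wet] = [407, 407, 334]
r4 m[φ0→sprk] = [64835, 82494, 37069]
r4 m[φ1→wet] = [79, 51, 96]
r4 m[φ1→snow] = [7988, 8403, 8807]
r4 m[φ2→slip] = [5768, 9898, 9532]
r4 m[φ2→wet] = [47, 65, 83]
r4 m[φ3→fog] = [5, 8, 9]
r4 m[φ4→snow] = [6, 7, 5]
r4 m[φ5→slip] = [5, 1, 9]
r4 m[fog→φ0] = [5, 8, 9]
r4 m[fog→φ3] = [8875, 6884, 9439]
r4 m[slip→φ2] = [5, 1, 9]
r4 m[slip→φ5] = [5768, 9898, 9532]
r4 m[wet→φ0] = [3713, 3315, 7968]
r4 m[wet→φ1] = [19129, 26455, 27722]
r4 m[wet→φ2] = [32153, 20757, 32064]
r4 m[snow→φ1] = [6, 7, 5]
r4 m[snow→φ4] = [7988, 8403, 8807]
r4 m[sprk→φ0] = [1, 1, 1]
r5 m[φ0→fog] = [261960, 208064, 283044]
r5 m[φ0→wet] = [407, 407, 334]
r5 m[φ0→sprk] = [1960999, 2360140, 1200569]
r5 m[φ1→wet] = [79, 51, 96]
r5 m[φ1→snow] = [277896, 340751, 293815]
r5 m[φ2→slip] = [254833, 424514, 424781]
r5 m[φ2→wet] = [47, 65, 83]
r5 m[φ3→fog] = [5, 8, 9]
r5 m[φ4→snow] = [6, 7, 5]
r5 m[φ5→slip] = [5, 1, 9]
r5 m[fog→φ0] = [5, 8, 9]
r5 m[fog→φ3] = [8875, 6884, 9439]
r5 m[slip→φ2] = [5, 1, 9]
r5 m[slip→φ5] = [5768, 9898, 9532]
r5 m[wet→φ0] = [3713, 3315, 7968]
r5 m[wet→φ1] = [19129, 26455, 27722]
r5 m[wet→φ2] = [32153, 20757, 32064]
r5 m[snow→φ1] = [6, 7, 5]
r5 m[snow→φ4] = [7988, 8403, 8807]
r5 m[sprk→φ0] = [1, 1, 1]
r6 m[φ0→fog] = [261960, 208064, 283044]
r6 m[φ0→wet] = [407, 407, 334]
r6 m[φ0→sprk] = [1960999, 2360140, 1200569]
r6 m[φ1→wet] = [79, 51, 96]
r6 m[φ1→snow] = [277896, 340751, 293815]
r6 m[φ2→slip] = [254833, 424514, 424781]
r6 m[φ2→wet] = [47, 65, 83]
r6 m[φ3→fog] = [5, 8, 9]
r6 m[φ4→snow] = [6, 7, 5]
r6 m[φ5→slip] = [5, 1, 9]
r6 m[fog→φ0] = [5, 8, 9]
r6 m[fog→φ3] = [261960, 208064, 283044]
r6 m[slip→φ2] = [5, 1, 9]
r6 m[slip→φ5] = [254833, 424514, 424781]
r6 m[wet→φ0] = [3713, 3315, 7968]
r6 m[wet→φ1] = [19129, 26455, 27722]
r6 m[wet→φ2] = [32153, 20757, 32064]
r6 m[snow→φ1] = [6, 7, 5]
r6 m[snow→φ4] = [277896, 340751, 293815]
r6 m[sprk→φ0] = [1, 1, 1]
r7 m[φ0→fog] = [261960, 208064, 283044]
r7 m[φ0→wet] = [407, 407, 334]
r7 m[φ0→sprk] = [1960999, 2360140, 1200569]
r7 m[φ1→wet] = [79, 51, 96]
r7 m[φ1→snow] = [277896, 340751, 293815]
r7 m[φ2→slip] = [254833, 424514, 424781]
r7 m[φ2→wet] = [47, 65, 83]
r7 m[φ3→fog] = [5, 8, 9]
r7 m[φ4→snow] = [6, 7, 5]
r7 m[φ5→slip] = [5, 1, 9]
r7 m[fog→φ0] = [5, 8, 9]
r7 m[fog→φ3] = [261960, 208064, 283044]
r7 m[slip→φ2] = [5, 1, 9]
r7 m[slip→φ5] = [254833, 424514, 424781]
r7 m[wet→φ0] = [3713, 3315, 7968]
r7 m[wet→φ1] = [19129, 26455, 27722]
r7 m[wet→φ2] = [32153, 20757, 32064]
r7 m[snow→φ1] = [6, 7, 5]
r7 m[snow→φ4] = [277896, 340751, 293815]
r7 m[sprk→φ0] = [1, 1, 1]
fixed point reached at round 7
b[sprk] = ⊗ incoming = [1960999, 2360140, 1200569]

b[sprk] = [1960999, 2360140, 1200569]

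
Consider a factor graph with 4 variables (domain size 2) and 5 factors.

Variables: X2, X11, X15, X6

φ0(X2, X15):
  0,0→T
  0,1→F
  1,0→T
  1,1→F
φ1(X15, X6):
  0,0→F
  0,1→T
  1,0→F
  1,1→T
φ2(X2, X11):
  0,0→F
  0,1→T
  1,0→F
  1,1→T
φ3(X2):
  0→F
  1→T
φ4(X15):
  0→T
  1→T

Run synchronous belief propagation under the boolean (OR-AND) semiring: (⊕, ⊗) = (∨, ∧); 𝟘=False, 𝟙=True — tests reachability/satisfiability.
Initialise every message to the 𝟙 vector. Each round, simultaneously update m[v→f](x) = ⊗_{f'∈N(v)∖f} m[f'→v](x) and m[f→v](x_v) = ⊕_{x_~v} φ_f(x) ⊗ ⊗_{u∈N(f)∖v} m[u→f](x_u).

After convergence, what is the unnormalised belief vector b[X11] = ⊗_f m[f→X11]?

init: all messages = 𝟙 over 2 values
r1 m[φ0→X2] = [T, T]
r1 m[φ0→X15] = [T, F]
r1 m[φ1→X15] = [T, T]
r1 m[φ1→X6] = [F, T]
r1 m[φ2→X2] = [T, T]
r1 m[φ2→X11] = [F, T]
r1 m[φ3→X2] = [F, T]
r1 m[φ4→X15] = [T, T]
r1 m[X2→φ0] = [T, T]
r1 m[X2→φ2] = [T, T]
r1 m[X2→φ3] = [T, T]
r1 m[X11→φ2] = [T, T]
r1 m[X15→φ0] = [T, T]
r1 m[X15→φ1] = [T, T]
r1 m[X15→φ4] = [T, T]
r1 m[X6→φ1] = [T, T]
r2 m[φ0→X2] = [T, T]
r2 m[φ0→X15] = [T, F]
r2 m[φ1→X15] = [T, T]
r2 m[φ1→X6] = [F, T]
r2 m[φ2→X2] = [T, T]
r2 m[φ2→X11] = [F, T]
r2 m[φ3→X2] = [F, T]
r2 m[φ4→X15] = [T, T]
r2 m[X2→φ0] = [F, T]
r2 m[X2→φ2] = [F, T]
r2 m[X2→φ3] = [T, T]
r2 m[X11→φ2] = [T, T]
r2 m[X15→φ0] = [T, T]
r2 m[X15→φ1] = [T, F]
r2 m[X15→φ4] = [T, F]
r2 m[X6→φ1] = [T, T]
r3 m[φ0→X2] = [T, T]
r3 m[φ0→X15] = [T, F]
r3 m[φ1→X15] = [T, T]
r3 m[φ1→X6] = [F, T]
r3 m[φ2→X2] = [T, T]
r3 m[φ2→X11] = [F, T]
r3 m[φ3→X2] = [F, T]
r3 m[φ4→X15] = [T, T]
r3 m[X2→φ0] = [F, T]
r3 m[X2→φ2] = [F, T]
r3 m[X2→φ3] = [T, T]
r3 m[X11→φ2] = [T, T]
r3 m[X15→φ0] = [T, T]
r3 m[X15→φ1] = [T, F]
r3 m[X15→φ4] = [T, F]
r3 m[X6→φ1] = [T, T]
fixed point reached at round 3
b[X11] = ⊗ incoming = [F, T]

b[X11] = [F, T]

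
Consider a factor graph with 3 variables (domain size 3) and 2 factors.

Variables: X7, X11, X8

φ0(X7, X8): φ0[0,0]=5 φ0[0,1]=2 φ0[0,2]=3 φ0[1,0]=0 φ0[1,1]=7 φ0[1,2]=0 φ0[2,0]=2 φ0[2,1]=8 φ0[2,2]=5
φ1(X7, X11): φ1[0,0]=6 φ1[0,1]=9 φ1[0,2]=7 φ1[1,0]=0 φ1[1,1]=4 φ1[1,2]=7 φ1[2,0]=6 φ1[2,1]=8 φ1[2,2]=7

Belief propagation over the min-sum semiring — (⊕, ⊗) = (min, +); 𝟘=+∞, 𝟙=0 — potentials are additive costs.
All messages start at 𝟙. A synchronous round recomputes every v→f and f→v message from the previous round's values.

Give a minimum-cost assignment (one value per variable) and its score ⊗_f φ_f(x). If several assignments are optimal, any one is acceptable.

assignment: (X7=1, X11=0, X8=0); score = 0

init: all messages = 𝟙 over 3 values
r1 m[φ0→X7] = [2, 0, 2]
r1 m[φ0→X8] = [0, 2, 0]
r1 m[φ1→X7] = [6, 0, 6]
r1 m[φ1→X11] = [0, 4, 7]
r1 m[X7→φ0] = [0, 0, 0]
r1 m[X7→φ1] = [0, 0, 0]
r1 m[X11→φ1] = [0, 0, 0]
r1 m[X8→φ0] = [0, 0, 0]
r2 m[φ0→X7] = [2, 0, 2]
r2 m[φ0→X8] = [0, 2, 0]
r2 m[φ1→X7] = [6, 0, 6]
r2 m[φ1→X11] = [0, 4, 7]
r2 m[X7→φ0] = [6, 0, 6]
r2 m[X7→φ1] = [2, 0, 2]
r2 m[X11→φ1] = [0, 0, 0]
r2 m[X8→φ0] = [0, 0, 0]
r3 m[φ0→X7] = [2, 0, 2]
r3 m[φ0→X8] = [0, 7, 0]
r3 m[φ1→X7] = [6, 0, 6]
r3 m[φ1→X11] = [0, 4, 7]
r3 m[X7→φ0] = [6, 0, 6]
r3 m[X7→φ1] = [2, 0, 2]
r3 m[X11→φ1] = [0, 0, 0]
r3 m[X8→φ0] = [0, 0, 0]
r4 m[φ0→X7] = [2, 0, 2]
r4 m[φ0→X8] = [0, 7, 0]
r4 m[φ1→X7] = [6, 0, 6]
r4 m[φ1→X11] = [0, 4, 7]
r4 m[X7→φ0] = [6, 0, 6]
r4 m[X7→φ1] = [2, 0, 2]
r4 m[X11→φ1] = [0, 0, 0]
r4 m[X8→φ0] = [0, 0, 0]
fixed point reached at round 4
traceback from X7: (X7=1, X11=0, X8=0), score=0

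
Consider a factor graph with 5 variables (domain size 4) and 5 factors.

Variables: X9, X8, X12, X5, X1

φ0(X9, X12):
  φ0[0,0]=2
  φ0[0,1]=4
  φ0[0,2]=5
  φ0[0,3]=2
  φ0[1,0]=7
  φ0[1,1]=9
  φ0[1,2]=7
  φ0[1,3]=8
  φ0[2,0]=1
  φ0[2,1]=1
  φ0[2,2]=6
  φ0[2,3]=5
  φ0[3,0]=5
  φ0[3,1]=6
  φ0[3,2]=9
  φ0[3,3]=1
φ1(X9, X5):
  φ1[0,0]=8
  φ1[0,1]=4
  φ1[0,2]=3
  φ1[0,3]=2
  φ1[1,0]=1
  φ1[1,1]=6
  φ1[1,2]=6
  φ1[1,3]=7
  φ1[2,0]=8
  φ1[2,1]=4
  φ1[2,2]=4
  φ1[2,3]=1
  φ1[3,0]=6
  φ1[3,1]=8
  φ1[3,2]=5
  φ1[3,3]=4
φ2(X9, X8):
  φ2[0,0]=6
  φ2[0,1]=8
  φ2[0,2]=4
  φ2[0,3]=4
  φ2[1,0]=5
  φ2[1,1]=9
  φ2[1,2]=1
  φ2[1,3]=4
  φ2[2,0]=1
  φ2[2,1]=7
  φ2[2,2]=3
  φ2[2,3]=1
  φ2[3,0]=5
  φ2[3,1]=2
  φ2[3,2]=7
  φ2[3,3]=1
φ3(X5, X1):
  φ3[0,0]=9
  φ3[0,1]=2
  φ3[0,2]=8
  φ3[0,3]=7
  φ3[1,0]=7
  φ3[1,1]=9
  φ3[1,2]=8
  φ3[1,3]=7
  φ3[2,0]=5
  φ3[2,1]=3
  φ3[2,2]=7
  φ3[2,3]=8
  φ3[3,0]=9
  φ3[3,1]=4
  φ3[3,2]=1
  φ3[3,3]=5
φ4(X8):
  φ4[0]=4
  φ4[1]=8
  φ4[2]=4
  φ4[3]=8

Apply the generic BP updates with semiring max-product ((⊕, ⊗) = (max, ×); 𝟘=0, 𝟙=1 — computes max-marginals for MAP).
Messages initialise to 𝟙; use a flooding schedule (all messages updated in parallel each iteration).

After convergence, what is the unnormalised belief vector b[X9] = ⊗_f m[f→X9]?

init: all messages = 𝟙 over 4 values
r1 m[φ0→X9] = [5, 9, 6, 9]
r1 m[φ0→X12] = [7, 9, 9, 8]
r1 m[φ1→X9] = [8, 7, 8, 8]
r1 m[φ1→X5] = [8, 8, 6, 7]
r1 m[φ2→X9] = [8, 9, 7, 7]
r1 m[φ2→X8] = [6, 9, 7, 4]
r1 m[φ3→X5] = [9, 9, 8, 9]
r1 m[φ3→X1] = [9, 9, 8, 8]
r1 m[φ4→X8] = [4, 8, 4, 8]
r1 m[X9→φ0] = [1, 1, 1, 1]
r1 m[X9→φ1] = [1, 1, 1, 1]
r1 m[X9→φ2] = [1, 1, 1, 1]
r1 m[X8→φ2] = [1, 1, 1, 1]
r1 m[X8→φ4] = [1, 1, 1, 1]
r1 m[X12→φ0] = [1, 1, 1, 1]
r1 m[X5→φ1] = [1, 1, 1, 1]
r1 m[X5→φ3] = [1, 1, 1, 1]
r1 m[X1→φ3] = [1, 1, 1, 1]
r2 m[φ0→X9] = [5, 9, 6, 9]
r2 m[φ0→X12] = [7, 9, 9, 8]
r2 m[φ1→X9] = [8, 7, 8, 8]
r2 m[φ1→X5] = [8, 8, 6, 7]
r2 m[φ2→X9] = [8, 9, 7, 7]
r2 m[φ2→X8] = [6, 9, 7, 4]
r2 m[φ3→X5] = [9, 9, 8, 9]
r2 m[φ3→X1] = [9, 9, 8, 8]
r2 m[φ4→X8] = [4, 8, 4, 8]
r2 m[X9→φ0] = [64, 63, 56, 56]
r2 m[X9→φ1] = [40, 81, 42, 63]
r2 m[X9→φ2] = [40, 63, 48, 72]
r2 m[X8→φ2] = [4, 8, 4, 8]
r2 m[X8→φ4] = [6, 9, 7, 4]
r2 m[X12→φ0] = [1, 1, 1, 1]
r2 m[X5→φ1] = [9, 9, 8, 9]
r2 m[X5→φ3] = [8, 8, 6, 7]
r2 m[X1→φ3] = [1, 1, 1, 1]
r3 m[φ0→X9] = [5, 9, 6, 9]
r3 m[φ0→X12] = [441, 567, 504, 504]
r3 m[φ1→X9] = [72, 63, 72, 72]
r3 m[φ1→X5] = [378, 504, 486, 567]
r3 m[φ2→X9] = [64, 72, 56, 28]
r3 m[φ2→X8] = [360, 567, 504, 252]
r3 m[φ3→X5] = [9, 9, 8, 9]
r3 m[φ3→X1] = [72, 72, 64, 56]
r3 m[φ4→X8] = [4, 8, 4, 8]
r3 m[X9→φ0] = [64, 63, 56, 56]
r3 m[X9→φ1] = [40, 81, 42, 63]
r3 m[X9→φ2] = [40, 63, 48, 72]
r3 m[X8→φ2] = [4, 8, 4, 8]
r3 m[X8→φ4] = [6, 9, 7, 4]
r3 m[X12→φ0] = [1, 1, 1, 1]
r3 m[X5→φ1] = [9, 9, 8, 9]
r3 m[X5→φ3] = [8, 8, 6, 7]
r3 m[X1→φ3] = [1, 1, 1, 1]
r4 m[φ0→X9] = [5, 9, 6, 9]
r4 m[φ0→X12] = [441, 567, 504, 504]
r4 m[φ1→X9] = [72, 63, 72, 72]
r4 m[φ1→X5] = [378, 504, 486, 567]
r4 m[φ2→X9] = [64, 72, 56, 28]
r4 m[φ2→X8] = [360, 567, 504, 252]
r4 m[φ3→X5] = [9, 9, 8, 9]
r4 m[φ3→X1] = [72, 72, 64, 56]
r4 m[φ4→X8] = [4, 8, 4, 8]
r4 m[X9→φ0] = [4608, 4536, 4032, 2016]
r4 m[X9→φ1] = [320, 648, 336, 252]
r4 m[X9→φ2] = [360, 567, 432, 648]
r4 m[X8→φ2] = [4, 8, 4, 8]
r4 m[X8→φ4] = [360, 567, 504, 252]
r4 m[X12→φ0] = [1, 1, 1, 1]
r4 m[X5→φ1] = [9, 9, 8, 9]
r4 m[X5→φ3] = [378, 504, 486, 567]
r4 m[X1→φ3] = [1, 1, 1, 1]
r5 m[φ0→X9] = [5, 9, 6, 9]
r5 m[φ0→X12] = [31752, 40824, 31752, 36288]
r5 m[φ1→X9] = [72, 63, 72, 72]
r5 m[φ1→X5] = [2688, 3888, 3888, 4536]
r5 m[φ2→X9] = [64, 72, 56, 28]
r5 m[φ2→X8] = [3240, 5103, 4536, 2268]
r5 m[φ3→X5] = [9, 9, 8, 9]
r5 m[φ3→X1] = [5103, 4536, 4032, 3888]
r5 m[φ4→X8] = [4, 8, 4, 8]
r5 m[X9→φ0] = [4608, 4536, 4032, 2016]
r5 m[X9→φ1] = [320, 648, 336, 252]
r5 m[X9→φ2] = [360, 567, 432, 648]
r5 m[X8→φ2] = [4, 8, 4, 8]
r5 m[X8→φ4] = [360, 567, 504, 252]
r5 m[X12→φ0] = [1, 1, 1, 1]
r5 m[X5→φ1] = [9, 9, 8, 9]
r5 m[X5→φ3] = [378, 504, 486, 567]
r5 m[X1→φ3] = [1, 1, 1, 1]
r6 m[φ0→X9] = [5, 9, 6, 9]
r6 m[φ0→X12] = [31752, 40824, 31752, 36288]
r6 m[φ1→X9] = [72, 63, 72, 72]
r6 m[φ1→X5] = [2688, 3888, 3888, 4536]
r6 m[φ2→X9] = [64, 72, 56, 28]
r6 m[φ2→X8] = [3240, 5103, 4536, 2268]
r6 m[φ3→X5] = [9, 9, 8, 9]
r6 m[φ3→X1] = [5103, 4536, 4032, 3888]
r6 m[φ4→X8] = [4, 8, 4, 8]
r6 m[X9→φ0] = [4608, 4536, 4032, 2016]
r6 m[X9→φ1] = [320, 648, 336, 252]
r6 m[X9→φ2] = [360, 567, 432, 648]
r6 m[X8→φ2] = [4, 8, 4, 8]
r6 m[X8→φ4] = [3240, 5103, 4536, 2268]
r6 m[X12→φ0] = [1, 1, 1, 1]
r6 m[X5→φ1] = [9, 9, 8, 9]
r6 m[X5→φ3] = [2688, 3888, 3888, 4536]
r6 m[X1→φ3] = [1, 1, 1, 1]
r7 m[φ0→X9] = [5, 9, 6, 9]
r7 m[φ0→X12] = [31752, 40824, 31752, 36288]
r7 m[φ1→X9] = [72, 63, 72, 72]
r7 m[φ1→X5] = [2688, 3888, 3888, 4536]
r7 m[φ2→X9] = [64, 72, 56, 28]
r7 m[φ2→X8] = [3240, 5103, 4536, 2268]
r7 m[φ3→X5] = [9, 9, 8, 9]
r7 m[φ3→X1] = [40824, 34992, 31104, 31104]
r7 m[φ4→X8] = [4, 8, 4, 8]
r7 m[X9→φ0] = [4608, 4536, 4032, 2016]
r7 m[X9→φ1] = [320, 648, 336, 252]
r7 m[X9→φ2] = [360, 567, 432, 648]
r7 m[X8→φ2] = [4, 8, 4, 8]
r7 m[X8→φ4] = [3240, 5103, 4536, 2268]
r7 m[X12→φ0] = [1, 1, 1, 1]
r7 m[X5→φ1] = [9, 9, 8, 9]
r7 m[X5→φ3] = [2688, 3888, 3888, 4536]
r7 m[X1→φ3] = [1, 1, 1, 1]
r8 m[φ0→X9] = [5, 9, 6, 9]
r8 m[φ0→X12] = [31752, 40824, 31752, 36288]
r8 m[φ1→X9] = [72, 63, 72, 72]
r8 m[φ1→X5] = [2688, 3888, 3888, 4536]
r8 m[φ2→X9] = [64, 72, 56, 28]
r8 m[φ2→X8] = [3240, 5103, 4536, 2268]
r8 m[φ3→X5] = [9, 9, 8, 9]
r8 m[φ3→X1] = [40824, 34992, 31104, 31104]
r8 m[φ4→X8] = [4, 8, 4, 8]
r8 m[X9→φ0] = [4608, 4536, 4032, 2016]
r8 m[X9→φ1] = [320, 648, 336, 252]
r8 m[X9→φ2] = [360, 567, 432, 648]
r8 m[X8→φ2] = [4, 8, 4, 8]
r8 m[X8→φ4] = [3240, 5103, 4536, 2268]
r8 m[X12→φ0] = [1, 1, 1, 1]
r8 m[X5→φ1] = [9, 9, 8, 9]
r8 m[X5→φ3] = [2688, 3888, 3888, 4536]
r8 m[X1→φ3] = [1, 1, 1, 1]
fixed point reached at round 8
b[X9] = ⊗ incoming = [23040, 40824, 24192, 18144]

b[X9] = [23040, 40824, 24192, 18144]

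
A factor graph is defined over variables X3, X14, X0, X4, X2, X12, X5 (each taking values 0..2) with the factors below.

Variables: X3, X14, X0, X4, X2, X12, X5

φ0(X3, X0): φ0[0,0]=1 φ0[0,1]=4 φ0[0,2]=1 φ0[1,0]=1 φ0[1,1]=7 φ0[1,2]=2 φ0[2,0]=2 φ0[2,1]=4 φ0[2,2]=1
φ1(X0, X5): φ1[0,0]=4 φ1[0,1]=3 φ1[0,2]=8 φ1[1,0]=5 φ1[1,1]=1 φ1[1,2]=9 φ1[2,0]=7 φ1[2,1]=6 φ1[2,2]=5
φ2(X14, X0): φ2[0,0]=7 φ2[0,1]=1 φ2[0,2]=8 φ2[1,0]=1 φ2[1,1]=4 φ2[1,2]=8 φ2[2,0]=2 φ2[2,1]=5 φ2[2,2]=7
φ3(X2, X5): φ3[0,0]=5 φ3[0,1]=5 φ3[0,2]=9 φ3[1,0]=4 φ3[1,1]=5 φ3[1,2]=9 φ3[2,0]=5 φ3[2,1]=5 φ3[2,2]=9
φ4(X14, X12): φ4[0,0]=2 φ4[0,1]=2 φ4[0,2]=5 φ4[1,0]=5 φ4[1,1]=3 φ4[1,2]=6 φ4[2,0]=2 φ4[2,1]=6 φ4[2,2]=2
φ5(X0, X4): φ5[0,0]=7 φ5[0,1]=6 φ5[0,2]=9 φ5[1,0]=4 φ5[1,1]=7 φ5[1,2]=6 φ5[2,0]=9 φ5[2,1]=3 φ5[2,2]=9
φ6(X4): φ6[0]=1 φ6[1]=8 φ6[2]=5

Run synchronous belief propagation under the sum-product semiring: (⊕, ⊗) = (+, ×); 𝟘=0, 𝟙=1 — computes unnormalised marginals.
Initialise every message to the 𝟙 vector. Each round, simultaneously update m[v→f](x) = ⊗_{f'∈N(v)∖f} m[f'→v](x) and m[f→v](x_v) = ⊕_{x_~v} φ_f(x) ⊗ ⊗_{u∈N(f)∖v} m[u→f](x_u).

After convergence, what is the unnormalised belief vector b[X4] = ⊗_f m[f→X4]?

b[X4] = [6077684, 45464640, 37276380]

init: all messages = 𝟙 over 3 values
r1 m[φ0→X3] = [6, 10, 7]
r1 m[φ0→X0] = [4, 15, 4]
r1 m[φ1→X0] = [15, 15, 18]
r1 m[φ1→X5] = [16, 10, 22]
r1 m[φ2→X14] = [16, 13, 14]
r1 m[φ2→X0] = [10, 10, 23]
r1 m[φ3→X2] = [19, 18, 19]
r1 m[φ3→X5] = [14, 15, 27]
r1 m[φ4→X14] = [9, 14, 10]
r1 m[φ4→X12] = [9, 11, 13]
r1 m[φ5→X0] = [22, 17, 21]
r1 m[φ5→X4] = [20, 16, 24]
r1 m[φ6→X4] = [1, 8, 5]
r1 m[X3→φ0] = [1, 1, 1]
r1 m[X14→φ2] = [1, 1, 1]
r1 m[X14→φ4] = [1, 1, 1]
r1 m[X0→φ0] = [1, 1, 1]
r1 m[X0→φ1] = [1, 1, 1]
r1 m[X0→φ2] = [1, 1, 1]
r1 m[X0→φ5] = [1, 1, 1]
r1 m[X4→φ5] = [1, 1, 1]
r1 m[X4→φ6] = [1, 1, 1]
r1 m[X2→φ3] = [1, 1, 1]
r1 m[X12→φ4] = [1, 1, 1]
r1 m[X5→φ1] = [1, 1, 1]
r1 m[X5→φ3] = [1, 1, 1]
r2 m[φ0→X3] = [6, 10, 7]
r2 m[φ0→X0] = [4, 15, 4]
r2 m[φ1→X0] = [15, 15, 18]
r2 m[φ1→X5] = [16, 10, 22]
r2 m[φ2→X14] = [16, 13, 14]
r2 m[φ2→X0] = [10, 10, 23]
r2 m[φ3→X2] = [19, 18, 19]
r2 m[φ3→X5] = [14, 15, 27]
r2 m[φ4→X14] = [9, 14, 10]
r2 m[φ4→X12] = [9, 11, 13]
r2 m[φ5→X0] = [22, 17, 21]
r2 m[φ5→X4] = [20, 16, 24]
r2 m[φ6→X4] = [1, 8, 5]
r2 m[X3→φ0] = [1, 1, 1]
r2 m[X14→φ2] = [9, 14, 10]
r2 m[X14→φ4] = [16, 13, 14]
r2 m[X0→φ0] = [3300, 2550, 8694]
r2 m[X0→φ1] = [880, 2550, 1932]
r2 m[X0→φ2] = [1320, 3825, 1512]
r2 m[X0→φ5] = [600, 2250, 1656]
r2 m[X4→φ5] = [1, 8, 5]
r2 m[X4→φ6] = [20, 16, 24]
r2 m[X2→φ3] = [1, 1, 1]
r2 m[X12→φ4] = [1, 1, 1]
r2 m[X5→φ1] = [14, 15, 27]
r2 m[X5→φ3] = [16, 10, 22]
r3 m[φ0→X3] = [22194, 38538, 25494]
r3 m[φ0→X0] = [4, 15, 4]
r3 m[φ1→X0] = [317, 328, 323]
r3 m[φ1→X5] = [29794, 16782, 39650]
r3 m[φ2→X14] = [25161, 28716, 32349]
r3 m[φ2→X0] = [97, 115, 254]
r3 m[φ3→X2] = [328, 312, 328]
r3 m[φ3→X5] = [14, 15, 27]
r3 m[φ4→X14] = [9, 14, 10]
r3 m[φ4→X12] = [125, 155, 186]
r3 m[φ5→X0] = [100, 90, 78]
r3 m[φ5→X4] = [28104, 24318, 33804]
r3 m[φ6→X4] = [1, 8, 5]
r3 m[X3→φ0] = [1, 1, 1]
r3 m[X14→φ2] = [9, 14, 10]
r3 m[X14→φ4] = [16, 13, 14]
r3 m[X0→φ0] = [3300, 2550, 8694]
r3 m[X0→φ1] = [880, 2550, 1932]
r3 m[X0→φ2] = [1320, 3825, 1512]
r3 m[X0→φ5] = [600, 2250, 1656]
r3 m[X4→φ5] = [1, 8, 5]
r3 m[X4→φ6] = [20, 16, 24]
r3 m[X2→φ3] = [1, 1, 1]
r3 m[X12→φ4] = [1, 1, 1]
r3 m[X5→φ1] = [14, 15, 27]
r3 m[X5→φ3] = [16, 10, 22]
r4 m[φ0→X3] = [22194, 38538, 25494]
r4 m[φ0→X0] = [4, 15, 4]
r4 m[φ1→X0] = [317, 328, 323]
r4 m[φ1→X5] = [29794, 16782, 39650]
r4 m[φ2→X14] = [25161, 28716, 32349]
r4 m[φ2→X0] = [97, 115, 254]
r4 m[φ3→X2] = [328, 312, 328]
r4 m[φ3→X5] = [14, 15, 27]
r4 m[φ4→X14] = [9, 14, 10]
r4 m[φ4→X12] = [125, 155, 186]
r4 m[φ5→X0] = [100, 90, 78]
r4 m[φ5→X4] = [28104, 24318, 33804]
r4 m[φ6→X4] = [1, 8, 5]
r4 m[X3→φ0] = [1, 1, 1]
r4 m[X14→φ2] = [9, 14, 10]
r4 m[X14→φ4] = [25161, 28716, 32349]
r4 m[X0→φ0] = [3074900, 3394800, 6399276]
r4 m[X0→φ1] = [38800, 155250, 79248]
r4 m[X0→φ2] = [126800, 442800, 100776]
r4 m[X0→φ5] = [122996, 565800, 328168]
r4 m[X4→φ5] = [1, 8, 5]
r4 m[X4→φ6] = [28104, 24318, 33804]
r4 m[X2→φ3] = [1, 1, 1]
r4 m[X12→φ4] = [1, 1, 1]
r4 m[X5→φ1] = [14, 15, 27]
r4 m[X5→φ3] = [29794, 16782, 39650]
r5 m[φ0→X3] = [23053376, 39637052, 26128276]
r5 m[φ0→X0] = [4, 15, 4]
r5 m[φ1→X0] = [317, 328, 323]
r5 m[φ1→X5] = [1486186, 747138, 2103890]
r5 m[φ2→X14] = [2136608, 2704208, 3173032]
r5 m[φ2→X0] = [97, 115, 254]
r5 m[φ3→X2] = [589730, 559936, 589730]
r5 m[φ3→X5] = [14, 15, 27]
r5 m[φ4→X14] = [9, 14, 10]
r5 m[φ4→X12] = [258600, 330564, 362799]
r5 m[φ5→X0] = [100, 90, 78]
r5 m[φ5→X4] = [6077684, 5683080, 7455276]
r5 m[φ6→X4] = [1, 8, 5]
r5 m[X3→φ0] = [1, 1, 1]
r5 m[X14→φ2] = [9, 14, 10]
r5 m[X14→φ4] = [25161, 28716, 32349]
r5 m[X0→φ0] = [3074900, 3394800, 6399276]
r5 m[X0→φ1] = [38800, 155250, 79248]
r5 m[X0→φ2] = [126800, 442800, 100776]
r5 m[X0→φ5] = [122996, 565800, 328168]
r5 m[X4→φ5] = [1, 8, 5]
r5 m[X4→φ6] = [28104, 24318, 33804]
r5 m[X2→φ3] = [1, 1, 1]
r5 m[X12→φ4] = [1, 1, 1]
r5 m[X5→φ1] = [14, 15, 27]
r5 m[X5→φ3] = [29794, 16782, 39650]
r6 m[φ0→X3] = [23053376, 39637052, 26128276]
r6 m[φ0→X0] = [4, 15, 4]
r6 m[φ1→X0] = [317, 328, 323]
r6 m[φ1→X5] = [1486186, 747138, 2103890]
r6 m[φ2→X14] = [2136608, 2704208, 3173032]
r6 m[φ2→X0] = [97, 115, 254]
r6 m[φ3→X2] = [589730, 559936, 589730]
r6 m[φ3→X5] = [14, 15, 27]
r6 m[φ4→X14] = [9, 14, 10]
r6 m[φ4→X12] = [258600, 330564, 362799]
r6 m[φ5→X0] = [100, 90, 78]
r6 m[φ5→X4] = [6077684, 5683080, 7455276]
r6 m[φ6→X4] = [1, 8, 5]
r6 m[X3→φ0] = [1, 1, 1]
r6 m[X14→φ2] = [9, 14, 10]
r6 m[X14→φ4] = [2136608, 2704208, 3173032]
r6 m[X0→φ0] = [3074900, 3394800, 6399276]
r6 m[X0→φ1] = [38800, 155250, 79248]
r6 m[X0→φ2] = [126800, 442800, 100776]
r6 m[X0→φ5] = [122996, 565800, 328168]
r6 m[X4→φ5] = [1, 8, 5]
r6 m[X4→φ6] = [6077684, 5683080, 7455276]
r6 m[X2→φ3] = [1, 1, 1]
r6 m[X12→φ4] = [1, 1, 1]
r6 m[X5→φ1] = [14, 15, 27]
r6 m[X5→φ3] = [1486186, 747138, 2103890]
r7 m[φ0→X3] = [23053376, 39637052, 26128276]
r7 m[φ0→X0] = [4, 15, 4]
r7 m[φ1→X0] = [317, 328, 323]
r7 m[φ1→X5] = [1486186, 747138, 2103890]
r7 m[φ2→X14] = [2136608, 2704208, 3173032]
r7 m[φ2→X0] = [97, 115, 254]
r7 m[φ3→X2] = [30101630, 28615444, 30101630]
r7 m[φ3→X5] = [14, 15, 27]
r7 m[φ4→X14] = [9, 14, 10]
r7 m[φ4→X12] = [24140320, 31424032, 33254352]
r7 m[φ5→X0] = [100, 90, 78]
r7 m[φ5→X4] = [6077684, 5683080, 7455276]
r7 m[φ6→X4] = [1, 8, 5]
r7 m[X3→φ0] = [1, 1, 1]
r7 m[X14→φ2] = [9, 14, 10]
r7 m[X14→φ4] = [2136608, 2704208, 3173032]
r7 m[X0→φ0] = [3074900, 3394800, 6399276]
r7 m[X0→φ1] = [38800, 155250, 79248]
r7 m[X0→φ2] = [126800, 442800, 100776]
r7 m[X0→φ5] = [122996, 565800, 328168]
r7 m[X4→φ5] = [1, 8, 5]
r7 m[X4→φ6] = [6077684, 5683080, 7455276]
r7 m[X2→φ3] = [1, 1, 1]
r7 m[X12→φ4] = [1, 1, 1]
r7 m[X5→φ1] = [14, 15, 27]
r7 m[X5→φ3] = [1486186, 747138, 2103890]
r8 m[φ0→X3] = [23053376, 39637052, 26128276]
r8 m[φ0→X0] = [4, 15, 4]
r8 m[φ1→X0] = [317, 328, 323]
r8 m[φ1→X5] = [1486186, 747138, 2103890]
r8 m[φ2→X14] = [2136608, 2704208, 3173032]
r8 m[φ2→X0] = [97, 115, 254]
r8 m[φ3→X2] = [30101630, 28615444, 30101630]
r8 m[φ3→X5] = [14, 15, 27]
r8 m[φ4→X14] = [9, 14, 10]
r8 m[φ4→X12] = [24140320, 31424032, 33254352]
r8 m[φ5→X0] = [100, 90, 78]
r8 m[φ5→X4] = [6077684, 5683080, 7455276]
r8 m[φ6→X4] = [1, 8, 5]
r8 m[X3→φ0] = [1, 1, 1]
r8 m[X14→φ2] = [9, 14, 10]
r8 m[X14→φ4] = [2136608, 2704208, 3173032]
r8 m[X0→φ0] = [3074900, 3394800, 6399276]
r8 m[X0→φ1] = [38800, 155250, 79248]
r8 m[X0→φ2] = [126800, 442800, 100776]
r8 m[X0→φ5] = [122996, 565800, 328168]
r8 m[X4→φ5] = [1, 8, 5]
r8 m[X4→φ6] = [6077684, 5683080, 7455276]
r8 m[X2→φ3] = [1, 1, 1]
r8 m[X12→φ4] = [1, 1, 1]
r8 m[X5→φ1] = [14, 15, 27]
r8 m[X5→φ3] = [1486186, 747138, 2103890]
fixed point reached at round 8
b[X4] = ⊗ incoming = [6077684, 45464640, 37276380]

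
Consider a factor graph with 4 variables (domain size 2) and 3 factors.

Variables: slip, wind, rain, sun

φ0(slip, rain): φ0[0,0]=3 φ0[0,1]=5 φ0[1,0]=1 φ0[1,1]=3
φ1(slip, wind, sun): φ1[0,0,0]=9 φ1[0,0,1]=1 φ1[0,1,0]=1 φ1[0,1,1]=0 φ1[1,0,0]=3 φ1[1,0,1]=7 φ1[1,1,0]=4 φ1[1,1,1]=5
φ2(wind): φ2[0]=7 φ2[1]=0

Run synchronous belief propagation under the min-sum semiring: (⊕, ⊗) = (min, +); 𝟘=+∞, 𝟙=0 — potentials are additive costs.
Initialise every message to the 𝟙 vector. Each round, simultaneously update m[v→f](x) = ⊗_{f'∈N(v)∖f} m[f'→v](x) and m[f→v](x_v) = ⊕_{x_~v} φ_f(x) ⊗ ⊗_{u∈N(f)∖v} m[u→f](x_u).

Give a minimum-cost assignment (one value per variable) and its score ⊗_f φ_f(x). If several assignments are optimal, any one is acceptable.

assignment: (slip=0, wind=1, rain=0, sun=1); score = 3

init: all messages = 𝟙 over 2 values
r1 m[φ0→slip] = [3, 1]
r1 m[φ0→rain] = [1, 3]
r1 m[φ1→slip] = [0, 3]
r1 m[φ1→wind] = [1, 0]
r1 m[φ1→sun] = [1, 0]
r1 m[φ2→wind] = [7, 0]
r1 m[slip→φ0] = [0, 0]
r1 m[slip→φ1] = [0, 0]
r1 m[wind→φ1] = [0, 0]
r1 m[wind→φ2] = [0, 0]
r1 m[rain→φ0] = [0, 0]
r1 m[sun→φ1] = [0, 0]
r2 m[φ0→slip] = [3, 1]
r2 m[φ0→rain] = [1, 3]
r2 m[φ1→slip] = [0, 3]
r2 m[φ1→wind] = [1, 0]
r2 m[φ1→sun] = [1, 0]
r2 m[φ2→wind] = [7, 0]
r2 m[slip→φ0] = [0, 3]
r2 m[slip→φ1] = [3, 1]
r2 m[wind→φ1] = [7, 0]
r2 m[wind→φ2] = [1, 0]
r2 m[rain→φ0] = [0, 0]
r2 m[sun→φ1] = [0, 0]
r3 m[φ0→slip] = [3, 1]
r3 m[φ0→rain] = [3, 5]
r3 m[φ1→slip] = [0, 4]
r3 m[φ1→wind] = [4, 3]
r3 m[φ1→sun] = [4, 3]
r3 m[φ2→wind] = [7, 0]
r3 m[slip→φ0] = [0, 3]
r3 m[slip→φ1] = [3, 1]
r3 m[wind→φ1] = [7, 0]
r3 m[wind→φ2] = [1, 0]
r3 m[rain→φ0] = [0, 0]
r3 m[sun→φ1] = [0, 0]
r4 m[φ0→slip] = [3, 1]
r4 m[φ0→rain] = [3, 5]
r4 m[φ1→slip] = [0, 4]
r4 m[φ1→wind] = [4, 3]
r4 m[φ1→sun] = [4, 3]
r4 m[φ2→wind] = [7, 0]
r4 m[slip→φ0] = [0, 4]
r4 m[slip→φ1] = [3, 1]
r4 m[wind→φ1] = [7, 0]
r4 m[wind→φ2] = [4, 3]
r4 m[rain→φ0] = [0, 0]
r4 m[sun→φ1] = [0, 0]
r5 m[φ0→slip] = [3, 1]
r5 m[φ0→rain] = [3, 5]
r5 m[φ1→slip] = [0, 4]
r5 m[φ1→wind] = [4, 3]
r5 m[φ1→sun] = [4, 3]
r5 m[φ2→wind] = [7, 0]
r5 m[slip→φ0] = [0, 4]
r5 m[slip→φ1] = [3, 1]
r5 m[wind→φ1] = [7, 0]
r5 m[wind→φ2] = [4, 3]
r5 m[rain→φ0] = [0, 0]
r5 m[sun→φ1] = [0, 0]
fixed point reached at round 5
traceback from slip: (slip=0, wind=1, rain=0, sun=1), score=3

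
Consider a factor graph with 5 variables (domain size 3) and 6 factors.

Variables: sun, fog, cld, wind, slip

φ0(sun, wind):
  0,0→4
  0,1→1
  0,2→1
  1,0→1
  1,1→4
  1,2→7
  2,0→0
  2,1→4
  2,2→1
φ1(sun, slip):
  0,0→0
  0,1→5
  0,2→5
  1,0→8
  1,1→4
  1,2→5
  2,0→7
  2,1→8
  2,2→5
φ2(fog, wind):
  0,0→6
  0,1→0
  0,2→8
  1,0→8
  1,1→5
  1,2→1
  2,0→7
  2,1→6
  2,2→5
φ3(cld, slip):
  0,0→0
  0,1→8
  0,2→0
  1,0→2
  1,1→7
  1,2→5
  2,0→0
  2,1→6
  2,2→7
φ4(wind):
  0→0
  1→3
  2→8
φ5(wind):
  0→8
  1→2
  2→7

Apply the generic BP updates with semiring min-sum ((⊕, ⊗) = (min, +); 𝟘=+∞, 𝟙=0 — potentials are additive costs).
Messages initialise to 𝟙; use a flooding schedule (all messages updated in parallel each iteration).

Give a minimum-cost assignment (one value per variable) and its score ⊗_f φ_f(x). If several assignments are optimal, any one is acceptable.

assignment: (sun=0, fog=0, cld=0, wind=1, slip=0); score = 6

init: all messages = 𝟙 over 3 values
r1 m[φ0→sun] = [1, 1, 0]
r1 m[φ0→wind] = [0, 1, 1]
r1 m[φ1→sun] = [0, 4, 5]
r1 m[φ1→slip] = [0, 4, 5]
r1 m[φ2→fog] = [0, 1, 5]
r1 m[φ2→wind] = [6, 0, 1]
r1 m[φ3→cld] = [0, 2, 0]
r1 m[φ3→slip] = [0, 6, 0]
r1 m[φ4→wind] = [0, 3, 8]
r1 m[φ5→wind] = [8, 2, 7]
r1 m[sun→φ0] = [0, 0, 0]
r1 m[sun→φ1] = [0, 0, 0]
r1 m[fog→φ2] = [0, 0, 0]
r1 m[cld→φ3] = [0, 0, 0]
r1 m[wind→φ0] = [0, 0, 0]
r1 m[wind→φ2] = [0, 0, 0]
r1 m[wind→φ4] = [0, 0, 0]
r1 m[wind→φ5] = [0, 0, 0]
r1 m[slip→φ1] = [0, 0, 0]
r1 m[slip→φ3] = [0, 0, 0]
r2 m[φ0→sun] = [1, 1, 0]
r2 m[φ0→wind] = [0, 1, 1]
r2 m[φ1→sun] = [0, 4, 5]
r2 m[φ1→slip] = [0, 4, 5]
r2 m[φ2→fog] = [0, 1, 5]
r2 m[φ2→wind] = [6, 0, 1]
r2 m[φ3→cld] = [0, 2, 0]
r2 m[φ3→slip] = [0, 6, 0]
r2 m[φ4→wind] = [0, 3, 8]
r2 m[φ5→wind] = [8, 2, 7]
r2 m[sun→φ0] = [0, 4, 5]
r2 m[sun→φ1] = [1, 1, 0]
r2 m[fog→φ2] = [0, 0, 0]
r2 m[cld→φ3] = [0, 0, 0]
r2 m[wind→φ0] = [14, 5, 16]
r2 m[wind→φ2] = [8, 6, 16]
r2 m[wind→φ4] = [14, 3, 9]
r2 m[wind→φ5] = [6, 4, 10]
r2 m[slip→φ1] = [0, 6, 0]
r2 m[slip→φ3] = [0, 4, 5]
r3 m[φ0→sun] = [6, 9, 9]
r3 m[φ0→wind] = [4, 1, 1]
r3 m[φ1→sun] = [0, 5, 5]
r3 m[φ1→slip] = [1, 5, 5]
r3 m[φ2→fog] = [6, 11, 12]
r3 m[φ2→wind] = [6, 0, 1]
r3 m[φ3→cld] = [0, 2, 0]
r3 m[φ3→slip] = [0, 6, 0]
r3 m[φ4→wind] = [0, 3, 8]
r3 m[φ5→wind] = [8, 2, 7]
r3 m[sun→φ0] = [0, 4, 5]
r3 m[sun→φ1] = [1, 1, 0]
r3 m[fog→φ2] = [0, 0, 0]
r3 m[cld→φ3] = [0, 0, 0]
r3 m[wind→φ0] = [14, 5, 16]
r3 m[wind→φ2] = [8, 6, 16]
r3 m[wind→φ4] = [14, 3, 9]
r3 m[wind→φ5] = [6, 4, 10]
r3 m[slip→φ1] = [0, 6, 0]
r3 m[slip→φ3] = [0, 4, 5]
r4 m[φ0→sun] = [6, 9, 9]
r4 m[φ0→wind] = [4, 1, 1]
r4 m[φ1→sun] = [0, 5, 5]
r4 m[φ1→slip] = [1, 5, 5]
r4 m[φ2→fog] = [6, 11, 12]
r4 m[φ2→wind] = [6, 0, 1]
r4 m[φ3→cld] = [0, 2, 0]
r4 m[φ3→slip] = [0, 6, 0]
r4 m[φ4→wind] = [0, 3, 8]
r4 m[φ5→wind] = [8, 2, 7]
r4 m[sun→φ0] = [0, 5, 5]
r4 m[sun→φ1] = [6, 9, 9]
r4 m[fog→φ2] = [0, 0, 0]
r4 m[cld→φ3] = [0, 0, 0]
r4 m[wind→φ0] = [14, 5, 16]
r4 m[wind→φ2] = [12, 6, 16]
r4 m[wind→φ4] = [18, 3, 9]
r4 m[wind→φ5] = [10, 4, 10]
r4 m[slip→φ1] = [0, 6, 0]
r4 m[slip→φ3] = [1, 5, 5]
r5 m[φ0→sun] = [6, 9, 9]
r5 m[φ0→wind] = [4, 1, 1]
r5 m[φ1→sun] = [0, 5, 5]
r5 m[φ1→slip] = [6, 11, 11]
r5 m[φ2→fog] = [6, 11, 12]
r5 m[φ2→wind] = [6, 0, 1]
r5 m[φ3→cld] = [1, 3, 1]
r5 m[φ3→slip] = [0, 6, 0]
r5 m[φ4→wind] = [0, 3, 8]
r5 m[φ5→wind] = [8, 2, 7]
r5 m[sun→φ0] = [0, 5, 5]
r5 m[sun→φ1] = [6, 9, 9]
r5 m[fog→φ2] = [0, 0, 0]
r5 m[cld→φ3] = [0, 0, 0]
r5 m[wind→φ0] = [14, 5, 16]
r5 m[wind→φ2] = [12, 6, 16]
r5 m[wind→φ4] = [18, 3, 9]
r5 m[wind→φ5] = [10, 4, 10]
r5 m[slip→φ1] = [0, 6, 0]
r5 m[slip→φ3] = [1, 5, 5]
r6 m[φ0→sun] = [6, 9, 9]
r6 m[φ0→wind] = [4, 1, 1]
r6 m[φ1→sun] = [0, 5, 5]
r6 m[φ1→slip] = [6, 11, 11]
r6 m[φ2→fog] = [6, 11, 12]
r6 m[φ2→wind] = [6, 0, 1]
r6 m[φ3→cld] = [1, 3, 1]
r6 m[φ3→slip] = [0, 6, 0]
r6 m[φ4→wind] = [0, 3, 8]
r6 m[φ5→wind] = [8, 2, 7]
r6 m[sun→φ0] = [0, 5, 5]
r6 m[sun→φ1] = [6, 9, 9]
r6 m[fog→φ2] = [0, 0, 0]
r6 m[cld→φ3] = [0, 0, 0]
r6 m[wind→φ0] = [14, 5, 16]
r6 m[wind→φ2] = [12, 6, 16]
r6 m[wind→φ4] = [18, 3, 9]
r6 m[wind→φ5] = [10, 4, 10]
r6 m[slip→φ1] = [0, 6, 0]
r6 m[slip→φ3] = [6, 11, 11]
r7 m[φ0→sun] = [6, 9, 9]
r7 m[φ0→wind] = [4, 1, 1]
r7 m[φ1→sun] = [0, 5, 5]
r7 m[φ1→slip] = [6, 11, 11]
r7 m[φ2→fog] = [6, 11, 12]
r7 m[φ2→wind] = [6, 0, 1]
r7 m[φ3→cld] = [6, 8, 6]
r7 m[φ3→slip] = [0, 6, 0]
r7 m[φ4→wind] = [0, 3, 8]
r7 m[φ5→wind] = [8, 2, 7]
r7 m[sun→φ0] = [0, 5, 5]
r7 m[sun→φ1] = [6, 9, 9]
r7 m[fog→φ2] = [0, 0, 0]
r7 m[cld→φ3] = [0, 0, 0]
r7 m[wind→φ0] = [14, 5, 16]
r7 m[wind→φ2] = [12, 6, 16]
r7 m[wind→φ4] = [18, 3, 9]
r7 m[wind→φ5] = [10, 4, 10]
r7 m[slip→φ1] = [0, 6, 0]
r7 m[slip→φ3] = [6, 11, 11]
r8 m[φ0→sun] = [6, 9, 9]
r8 m[φ0→wind] = [4, 1, 1]
r8 m[φ1→sun] = [0, 5, 5]
r8 m[φ1→slip] = [6, 11, 11]
r8 m[φ2→fog] = [6, 11, 12]
r8 m[φ2→wind] = [6, 0, 1]
r8 m[φ3→cld] = [6, 8, 6]
r8 m[φ3→slip] = [0, 6, 0]
r8 m[φ4→wind] = [0, 3, 8]
r8 m[φ5→wind] = [8, 2, 7]
r8 m[sun→φ0] = [0, 5, 5]
r8 m[sun→φ1] = [6, 9, 9]
r8 m[fog→φ2] = [0, 0, 0]
r8 m[cld→φ3] = [0, 0, 0]
r8 m[wind→φ0] = [14, 5, 16]
r8 m[wind→φ2] = [12, 6, 16]
r8 m[wind→φ4] = [18, 3, 9]
r8 m[wind→φ5] = [10, 4, 10]
r8 m[slip→φ1] = [0, 6, 0]
r8 m[slip→φ3] = [6, 11, 11]
fixed point reached at round 8
traceback from sun: (sun=0, fog=0, cld=0, wind=1, slip=0), score=6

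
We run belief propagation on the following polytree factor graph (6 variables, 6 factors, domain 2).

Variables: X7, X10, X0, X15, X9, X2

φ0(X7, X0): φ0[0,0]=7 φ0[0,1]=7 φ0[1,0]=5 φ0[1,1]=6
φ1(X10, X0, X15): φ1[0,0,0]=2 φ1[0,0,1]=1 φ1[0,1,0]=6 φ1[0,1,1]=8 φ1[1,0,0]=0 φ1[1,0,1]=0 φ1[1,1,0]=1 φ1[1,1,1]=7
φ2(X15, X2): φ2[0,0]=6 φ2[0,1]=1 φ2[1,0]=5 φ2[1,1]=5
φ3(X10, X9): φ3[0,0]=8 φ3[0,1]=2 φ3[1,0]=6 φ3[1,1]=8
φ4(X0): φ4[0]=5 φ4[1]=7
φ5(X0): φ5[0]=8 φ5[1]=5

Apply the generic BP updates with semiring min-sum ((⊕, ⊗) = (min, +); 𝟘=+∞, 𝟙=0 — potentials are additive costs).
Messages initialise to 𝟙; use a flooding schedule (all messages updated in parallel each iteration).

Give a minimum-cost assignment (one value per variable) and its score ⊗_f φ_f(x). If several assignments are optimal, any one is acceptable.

assignment: (X7=1, X10=0, X0=0, X15=0, X9=1, X2=1); score = 23

init: all messages = 𝟙 over 2 values
r1 m[φ0→X7] = [7, 5]
r1 m[φ0→X0] = [5, 6]
r1 m[φ1→X10] = [1, 0]
r1 m[φ1→X0] = [0, 1]
r1 m[φ1→X15] = [0, 0]
r1 m[φ2→X15] = [1, 5]
r1 m[φ2→X2] = [5, 1]
r1 m[φ3→X10] = [2, 6]
r1 m[φ3→X9] = [6, 2]
r1 m[φ4→X0] = [5, 7]
r1 m[φ5→X0] = [8, 5]
r1 m[X7→φ0] = [0, 0]
r1 m[X10→φ1] = [0, 0]
r1 m[X10→φ3] = [0, 0]
r1 m[X0→φ0] = [0, 0]
r1 m[X0→φ1] = [0, 0]
r1 m[X0→φ4] = [0, 0]
r1 m[X0→φ5] = [0, 0]
r1 m[X15→φ1] = [0, 0]
r1 m[X15→φ2] = [0, 0]
r1 m[X9→φ3] = [0, 0]
r1 m[X2→φ2] = [0, 0]
r2 m[φ0→X7] = [7, 5]
r2 m[φ0→X0] = [5, 6]
r2 m[φ1→X10] = [1, 0]
r2 m[φ1→X0] = [0, 1]
r2 m[φ1→X15] = [0, 0]
r2 m[φ2→X15] = [1, 5]
r2 m[φ2→X2] = [5, 1]
r2 m[φ3→X10] = [2, 6]
r2 m[φ3→X9] = [6, 2]
r2 m[φ4→X0] = [5, 7]
r2 m[φ5→X0] = [8, 5]
r2 m[X7→φ0] = [0, 0]
r2 m[X10→φ1] = [2, 6]
r2 m[X10→φ3] = [1, 0]
r2 m[X0→φ0] = [13, 13]
r2 m[X0→φ1] = [18, 18]
r2 m[X0→φ4] = [13, 12]
r2 m[X0→φ5] = [10, 14]
r2 m[X15→φ1] = [1, 5]
r2 m[X15→φ2] = [0, 0]
r2 m[X9→φ3] = [0, 0]
r2 m[X2→φ2] = [0, 0]
r3 m[φ0→X7] = [20, 18]
r3 m[φ0→X0] = [5, 6]
r3 m[φ1→X10] = [21, 19]
r3 m[φ1→X0] = [5, 8]
r3 m[φ1→X15] = [22, 21]
r3 m[φ2→X15] = [1, 5]
r3 m[φ2→X2] = [5, 1]
r3 m[φ3→X10] = [2, 6]
r3 m[φ3→X9] = [6, 3]
r3 m[φ4→X0] = [5, 7]
r3 m[φ5→X0] = [8, 5]
r3 m[X7→φ0] = [0, 0]
r3 m[X10→φ1] = [2, 6]
r3 m[X10→φ3] = [1, 0]
r3 m[X0→φ0] = [13, 13]
r3 m[X0→φ1] = [18, 18]
r3 m[X0→φ4] = [13, 12]
r3 m[X0→φ5] = [10, 14]
r3 m[X15→φ1] = [1, 5]
r3 m[X15→φ2] = [0, 0]
r3 m[X9→φ3] = [0, 0]
r3 m[X2→φ2] = [0, 0]
r4 m[φ0→X7] = [20, 18]
r4 m[φ0→X0] = [5, 6]
r4 m[φ1→X10] = [21, 19]
r4 m[φ1→X0] = [5, 8]
r4 m[φ1→X15] = [22, 21]
r4 m[φ2→X15] = [1, 5]
r4 m[φ2→X2] = [5, 1]
r4 m[φ3→X10] = [2, 6]
r4 m[φ3→X9] = [6, 3]
r4 m[φ4→X0] = [5, 7]
r4 m[φ5→X0] = [8, 5]
r4 m[X7→φ0] = [0, 0]
r4 m[X10→φ1] = [2, 6]
r4 m[X10→φ3] = [21, 19]
r4 m[X0→φ0] = [18, 20]
r4 m[X0→φ1] = [18, 18]
r4 m[X0→φ4] = [18, 19]
r4 m[X0→φ5] = [15, 21]
r4 m[X15→φ1] = [1, 5]
r4 m[X15→φ2] = [22, 21]
r4 m[X9→φ3] = [0, 0]
r4 m[X2→φ2] = [0, 0]
r5 m[φ0→X7] = [25, 23]
r5 m[φ0→X0] = [5, 6]
r5 m[φ1→X10] = [21, 19]
r5 m[φ1→X0] = [5, 8]
r5 m[φ1→X15] = [22, 21]
r5 m[φ2→X15] = [1, 5]
r5 m[φ2→X2] = [26, 23]
r5 m[φ3→X10] = [2, 6]
r5 m[φ3→X9] = [25, 23]
r5 m[φ4→X0] = [5, 7]
r5 m[φ5→X0] = [8, 5]
r5 m[X7→φ0] = [0, 0]
r5 m[X10→φ1] = [2, 6]
r5 m[X10→φ3] = [21, 19]
r5 m[X0→φ0] = [18, 20]
r5 m[X0→φ1] = [18, 18]
r5 m[X0→φ4] = [18, 19]
r5 m[X0→φ5] = [15, 21]
r5 m[X15→φ1] = [1, 5]
r5 m[X15→φ2] = [22, 21]
r5 m[X9→φ3] = [0, 0]
r5 m[X2→φ2] = [0, 0]
r6 m[φ0→X7] = [25, 23]
r6 m[φ0→X0] = [5, 6]
r6 m[φ1→X10] = [21, 19]
r6 m[φ1→X0] = [5, 8]
r6 m[φ1→X15] = [22, 21]
r6 m[φ2→X15] = [1, 5]
r6 m[φ2→X2] = [26, 23]
r6 m[φ3→X10] = [2, 6]
r6 m[φ3→X9] = [25, 23]
r6 m[φ4→X0] = [5, 7]
r6 m[φ5→X0] = [8, 5]
r6 m[X7→φ0] = [0, 0]
r6 m[X10→φ1] = [2, 6]
r6 m[X10→φ3] = [21, 19]
r6 m[X0→φ0] = [18, 20]
r6 m[X0→φ1] = [18, 18]
r6 m[X0→φ4] = [18, 19]
r6 m[X0→φ5] = [15, 21]
r6 m[X15→φ1] = [1, 5]
r6 m[X15→φ2] = [22, 21]
r6 m[X9→φ3] = [0, 0]
r6 m[X2→φ2] = [0, 0]
fixed point reached at round 6
traceback from X7: (X7=1, X10=0, X0=0, X15=0, X9=1, X2=1), score=23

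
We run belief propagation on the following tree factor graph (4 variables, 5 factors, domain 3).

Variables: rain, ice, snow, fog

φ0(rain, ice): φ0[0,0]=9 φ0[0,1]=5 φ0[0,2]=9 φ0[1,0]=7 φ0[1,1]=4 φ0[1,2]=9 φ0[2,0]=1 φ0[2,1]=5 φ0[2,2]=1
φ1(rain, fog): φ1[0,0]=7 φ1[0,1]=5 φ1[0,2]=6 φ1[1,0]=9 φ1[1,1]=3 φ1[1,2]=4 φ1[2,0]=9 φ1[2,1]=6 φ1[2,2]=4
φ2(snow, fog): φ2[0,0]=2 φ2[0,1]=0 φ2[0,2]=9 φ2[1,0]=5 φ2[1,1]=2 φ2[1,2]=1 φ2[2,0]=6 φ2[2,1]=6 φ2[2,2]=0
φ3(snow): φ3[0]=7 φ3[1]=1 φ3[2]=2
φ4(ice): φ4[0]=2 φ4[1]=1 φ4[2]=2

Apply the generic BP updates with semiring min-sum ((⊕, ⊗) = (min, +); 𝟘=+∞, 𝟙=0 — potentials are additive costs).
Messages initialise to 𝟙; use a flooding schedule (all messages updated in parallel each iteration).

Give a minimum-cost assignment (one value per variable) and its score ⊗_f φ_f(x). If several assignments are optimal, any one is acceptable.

assignment: (rain=2, ice=0, snow=1, fog=2); score = 9

init: all messages = 𝟙 over 3 values
r1 m[φ0→rain] = [5, 4, 1]
r1 m[φ0→ice] = [1, 4, 1]
r1 m[φ1→rain] = [5, 3, 4]
r1 m[φ1→fog] = [7, 3, 4]
r1 m[φ2→snow] = [0, 1, 0]
r1 m[φ2→fog] = [2, 0, 0]
r1 m[φ3→snow] = [7, 1, 2]
r1 m[φ4→ice] = [2, 1, 2]
r1 m[rain→φ0] = [0, 0, 0]
r1 m[rain→φ1] = [0, 0, 0]
r1 m[ice→φ0] = [0, 0, 0]
r1 m[ice→φ4] = [0, 0, 0]
r1 m[snow→φ2] = [0, 0, 0]
r1 m[snow→φ3] = [0, 0, 0]
r1 m[fog→φ1] = [0, 0, 0]
r1 m[fog→φ2] = [0, 0, 0]
r2 m[φ0→rain] = [5, 4, 1]
r2 m[φ0→ice] = [1, 4, 1]
r2 m[φ1→rain] = [5, 3, 4]
r2 m[φ1→fog] = [7, 3, 4]
r2 m[φ2→snow] = [0, 1, 0]
r2 m[φ2→fog] = [2, 0, 0]
r2 m[φ3→snow] = [7, 1, 2]
r2 m[φ4→ice] = [2, 1, 2]
r2 m[rain→φ0] = [5, 3, 4]
r2 m[rain→φ1] = [5, 4, 1]
r2 m[ice→φ0] = [2, 1, 2]
r2 m[ice→φ4] = [1, 4, 1]
r2 m[snow→φ2] = [7, 1, 2]
r2 m[snow→φ3] = [0, 1, 0]
r2 m[fog→φ1] = [2, 0, 0]
r2 m[fog→φ2] = [7, 3, 4]
r3 m[φ0→rain] = [6, 5, 3]
r3 m[φ0→ice] = [5, 7, 5]
r3 m[φ1→rain] = [5, 3, 4]
r3 m[φ1→fog] = [10, 7, 5]
r3 m[φ2→snow] = [3, 5, 4]
r3 m[φ2→fog] = [6, 3, 2]
r3 m[φ3→snow] = [7, 1, 2]
r3 m[φ4→ice] = [2, 1, 2]
r3 m[rain→φ0] = [5, 3, 4]
r3 m[rain→φ1] = [5, 4, 1]
r3 m[ice→φ0] = [2, 1, 2]
r3 m[ice→φ4] = [1, 4, 1]
r3 m[snow→φ2] = [7, 1, 2]
r3 m[snow→φ3] = [0, 1, 0]
r3 m[fog→φ1] = [2, 0, 0]
r3 m[fog→φ2] = [7, 3, 4]
r4 m[φ0→rain] = [6, 5, 3]
r4 m[φ0→ice] = [5, 7, 5]
r4 m[φ1→rain] = [5, 3, 4]
r4 m[φ1→fog] = [10, 7, 5]
r4 m[φ2→snow] = [3, 5, 4]
r4 m[φ2→fog] = [6, 3, 2]
r4 m[φ3→snow] = [7, 1, 2]
r4 m[φ4→ice] = [2, 1, 2]
r4 m[rain→φ0] = [5, 3, 4]
r4 m[rain→φ1] = [6, 5, 3]
r4 m[ice→φ0] = [2, 1, 2]
r4 m[ice→φ4] = [5, 7, 5]
r4 m[snow→φ2] = [7, 1, 2]
r4 m[snow→φ3] = [3, 5, 4]
r4 m[fog→φ1] = [6, 3, 2]
r4 m[fog→φ2] = [10, 7, 5]
r5 m[φ0→rain] = [6, 5, 3]
r5 m[φ0→ice] = [5, 7, 5]
r5 m[φ1→rain] = [8, 6, 6]
r5 m[φ1→fog] = [12, 8, 7]
r5 m[φ2→snow] = [7, 6, 5]
r5 m[φ2→fog] = [6, 3, 2]
r5 m[φ3→snow] = [7, 1, 2]
r5 m[φ4→ice] = [2, 1, 2]
r5 m[rain→φ0] = [5, 3, 4]
r5 m[rain→φ1] = [6, 5, 3]
r5 m[ice→φ0] = [2, 1, 2]
r5 m[ice→φ4] = [5, 7, 5]
r5 m[snow→φ2] = [7, 1, 2]
r5 m[snow→φ3] = [3, 5, 4]
r5 m[fog→φ1] = [6, 3, 2]
r5 m[fog→φ2] = [10, 7, 5]
r6 m[φ0→rain] = [6, 5, 3]
r6 m[φ0→ice] = [5, 7, 5]
r6 m[φ1→rain] = [8, 6, 6]
r6 m[φ1→fog] = [12, 8, 7]
r6 m[φ2→snow] = [7, 6, 5]
r6 m[φ2→fog] = [6, 3, 2]
r6 m[φ3→snow] = [7, 1, 2]
r6 m[φ4→ice] = [2, 1, 2]
r6 m[rain→φ0] = [8, 6, 6]
r6 m[rain→φ1] = [6, 5, 3]
r6 m[ice→φ0] = [2, 1, 2]
r6 m[ice→φ4] = [5, 7, 5]
r6 m[snow→φ2] = [7, 1, 2]
r6 m[snow→φ3] = [7, 6, 5]
r6 m[fog→φ1] = [6, 3, 2]
r6 m[fog→φ2] = [12, 8, 7]
r7 m[φ0→rain] = [6, 5, 3]
r7 m[φ0→ice] = [7, 10, 7]
r7 m[φ1→rain] = [8, 6, 6]
r7 m[φ1→fog] = [12, 8, 7]
r7 m[φ2→snow] = [8, 8, 7]
r7 m[φ2→fog] = [6, 3, 2]
r7 m[φ3→snow] = [7, 1, 2]
r7 m[φ4→ice] = [2, 1, 2]
r7 m[rain→φ0] = [8, 6, 6]
r7 m[rain→φ1] = [6, 5, 3]
r7 m[ice→φ0] = [2, 1, 2]
r7 m[ice→φ4] = [5, 7, 5]
r7 m[snow→φ2] = [7, 1, 2]
r7 m[snow→φ3] = [7, 6, 5]
r7 m[fog→φ1] = [6, 3, 2]
r7 m[fog→φ2] = [12, 8, 7]
r8 m[φ0→rain] = [6, 5, 3]
r8 m[φ0→ice] = [7, 10, 7]
r8 m[φ1→rain] = [8, 6, 6]
r8 m[φ1→fog] = [12, 8, 7]
r8 m[φ2→snow] = [8, 8, 7]
r8 m[φ2→fog] = [6, 3, 2]
r8 m[φ3→snow] = [7, 1, 2]
r8 m[φ4→ice] = [2, 1, 2]
r8 m[rain→φ0] = [8, 6, 6]
r8 m[rain→φ1] = [6, 5, 3]
r8 m[ice→φ0] = [2, 1, 2]
r8 m[ice→φ4] = [7, 10, 7]
r8 m[snow→φ2] = [7, 1, 2]
r8 m[snow→φ3] = [8, 8, 7]
r8 m[fog→φ1] = [6, 3, 2]
r8 m[fog→φ2] = [12, 8, 7]
r9 m[φ0→rain] = [6, 5, 3]
r9 m[φ0→ice] = [7, 10, 7]
r9 m[φ1→rain] = [8, 6, 6]
r9 m[φ1→fog] = [12, 8, 7]
r9 m[φ2→snow] = [8, 8, 7]
r9 m[φ2→fog] = [6, 3, 2]
r9 m[φ3→snow] = [7, 1, 2]
r9 m[φ4→ice] = [2, 1, 2]
r9 m[rain→φ0] = [8, 6, 6]
r9 m[rain→φ1] = [6, 5, 3]
r9 m[ice→φ0] = [2, 1, 2]
r9 m[ice→φ4] = [7, 10, 7]
r9 m[snow→φ2] = [7, 1, 2]
r9 m[snow→φ3] = [8, 8, 7]
r9 m[fog→φ1] = [6, 3, 2]
r9 m[fog→φ2] = [12, 8, 7]
fixed point reached at round 9
traceback from rain: (rain=2, ice=0, snow=1, fog=2), score=9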